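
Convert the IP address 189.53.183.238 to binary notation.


189 = 10111101
53 = 00110101
183 = 10110111
238 = 11101110
Binary: 10111101.00110101.10110111.11101110


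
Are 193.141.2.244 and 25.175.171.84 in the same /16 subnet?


Mask: 255.255.0.0
193.141.2.244 AND mask = 193.141.0.0
25.175.171.84 AND mask = 25.175.0.0
No, different subnets (193.141.0.0 vs 25.175.0.0)


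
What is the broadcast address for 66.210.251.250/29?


Network: 66.210.251.248/29
Host bits = 3
Set all host bits to 1:
Broadcast: 66.210.251.255


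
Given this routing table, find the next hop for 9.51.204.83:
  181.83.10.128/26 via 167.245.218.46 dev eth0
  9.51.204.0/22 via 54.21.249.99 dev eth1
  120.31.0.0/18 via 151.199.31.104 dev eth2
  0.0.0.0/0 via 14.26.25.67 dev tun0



Longest prefix match for 9.51.204.83:
  /26 181.83.10.128: no
  /22 9.51.204.0: MATCH
  /18 120.31.0.0: no
  /0 0.0.0.0: MATCH
Selected: next-hop 54.21.249.99 via eth1 (matched /22)


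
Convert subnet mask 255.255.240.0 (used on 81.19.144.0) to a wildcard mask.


Subnet mask: 255.255.240.0
Wildcard = 255.255.255.255 - subnet mask
255 - 255 = 0
255 - 255 = 0
255 - 240 = 15
255 - 0 = 255
Wildcard: 0.0.15.255


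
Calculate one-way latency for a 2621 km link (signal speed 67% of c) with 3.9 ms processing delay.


Speed = 0.67 * 3e5 km/s = 201000 km/s
Propagation delay = 2621 / 201000 = 0.013 s = 13.0398 ms
Processing delay = 3.9 ms
Total one-way latency = 16.9398 ms


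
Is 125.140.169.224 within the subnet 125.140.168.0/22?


Subnet network: 125.140.168.0
Test IP AND mask: 125.140.168.0
Yes, 125.140.169.224 is in 125.140.168.0/22


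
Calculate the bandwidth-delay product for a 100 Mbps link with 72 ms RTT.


BDP = bandwidth * RTT
= 100 Mbps * 72 ms
= 100 * 1e6 * 72 / 1000 bits
= 7200000 bits
= 900000 bytes
= 878.9062 KB
BDP = 7200000 bits (900000 bytes)


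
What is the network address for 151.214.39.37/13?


IP:   10010111.11010110.00100111.00100101
Mask: 11111111.11111000.00000000.00000000
AND operation:
Net:  10010111.11010000.00000000.00000000
Network: 151.208.0.0/13


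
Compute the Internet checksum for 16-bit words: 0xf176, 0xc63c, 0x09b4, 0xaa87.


Sum all words (with carry folding):
+ 0xf176 = 0xf176
+ 0xc63c = 0xb7b3
+ 0x09b4 = 0xc167
+ 0xaa87 = 0x6bef
One's complement: ~0x6bef
Checksum = 0x9410


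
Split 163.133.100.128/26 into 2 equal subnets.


New prefix = 26 + 1 = 27
Each subnet has 32 addresses
  163.133.100.128/27
  163.133.100.160/27
Subnets: 163.133.100.128/27, 163.133.100.160/27


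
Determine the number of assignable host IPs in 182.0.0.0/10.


Host bits = 32 - 10 = 22
Total addresses = 2^22 = 4194304
Usable = total - 2 (network and broadcast)
Usable hosts: 4194302


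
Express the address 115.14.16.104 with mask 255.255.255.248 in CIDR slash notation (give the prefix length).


Binary: 11111111.11111111.11111111.11111000
Count leading 1s
Prefix: /29


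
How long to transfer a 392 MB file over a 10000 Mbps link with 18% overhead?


Effective throughput = 10000 * (1 - 18/100) = 8200 Mbps
File size in Mb = 392 * 8 = 3136 Mb
Time = 3136 / 8200
Time = 0.3824 seconds


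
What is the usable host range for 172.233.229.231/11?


Network: 172.224.0.0
Broadcast: 172.255.255.255
First usable = network + 1
Last usable = broadcast - 1
Range: 172.224.0.1 to 172.255.255.254


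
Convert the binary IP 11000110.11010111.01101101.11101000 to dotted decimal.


11000110 = 198
11010111 = 215
01101101 = 109
11101000 = 232
IP: 198.215.109.232


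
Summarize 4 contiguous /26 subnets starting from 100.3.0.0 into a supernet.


Original prefix: /26
Number of subnets: 4 = 2^2
New prefix = 26 - 2 = 24
Supernet: 100.3.0.0/24


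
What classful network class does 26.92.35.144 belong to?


First octet: 26
Binary: 00011010
0xxxxxxx -> Class A (1-126)
Class A, default mask 255.0.0.0 (/8)


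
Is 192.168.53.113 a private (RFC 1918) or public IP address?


RFC 1918 private ranges:
  10.0.0.0/8 (10.0.0.0 - 10.255.255.255)
  172.16.0.0/12 (172.16.0.0 - 172.31.255.255)
  192.168.0.0/16 (192.168.0.0 - 192.168.255.255)
Private (in 192.168.0.0/16)


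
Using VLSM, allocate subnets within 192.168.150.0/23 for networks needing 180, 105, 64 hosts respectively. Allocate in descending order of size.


180 hosts -> /24 (254 usable): 192.168.150.0/24
105 hosts -> /25 (126 usable): 192.168.151.0/25
64 hosts -> /25 (126 usable): 192.168.151.128/25
Allocation: 192.168.150.0/24 (180 hosts, 254 usable); 192.168.151.0/25 (105 hosts, 126 usable); 192.168.151.128/25 (64 hosts, 126 usable)


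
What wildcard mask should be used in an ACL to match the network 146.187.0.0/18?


Subnet mask: 255.255.192.0
Wildcard = 255.255.255.255 - subnet mask
255 - 255 = 0
255 - 255 = 0
255 - 192 = 63
255 - 0 = 255
Wildcard: 0.0.63.255


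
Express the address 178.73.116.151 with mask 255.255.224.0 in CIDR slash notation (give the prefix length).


Binary: 11111111.11111111.11100000.00000000
Count leading 1s
Prefix: /19


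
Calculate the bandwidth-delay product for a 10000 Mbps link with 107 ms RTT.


BDP = bandwidth * RTT
= 10000 Mbps * 107 ms
= 10000 * 1e6 * 107 / 1000 bits
= 1070000000 bits
= 133750000 bytes
= 130615.2344 KB
BDP = 1070000000 bits (133750000 bytes)


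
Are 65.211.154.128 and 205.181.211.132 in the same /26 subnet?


Mask: 255.255.255.192
65.211.154.128 AND mask = 65.211.154.128
205.181.211.132 AND mask = 205.181.211.128
No, different subnets (65.211.154.128 vs 205.181.211.128)


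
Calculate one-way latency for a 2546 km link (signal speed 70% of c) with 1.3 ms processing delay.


Speed = 0.7 * 3e5 km/s = 210000 km/s
Propagation delay = 2546 / 210000 = 0.0121 s = 12.1238 ms
Processing delay = 1.3 ms
Total one-way latency = 13.4238 ms


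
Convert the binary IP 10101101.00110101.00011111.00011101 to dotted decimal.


10101101 = 173
00110101 = 53
00011111 = 31
00011101 = 29
IP: 173.53.31.29


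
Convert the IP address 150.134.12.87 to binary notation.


150 = 10010110
134 = 10000110
12 = 00001100
87 = 01010111
Binary: 10010110.10000110.00001100.01010111


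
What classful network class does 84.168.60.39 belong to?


First octet: 84
Binary: 01010100
0xxxxxxx -> Class A (1-126)
Class A, default mask 255.0.0.0 (/8)


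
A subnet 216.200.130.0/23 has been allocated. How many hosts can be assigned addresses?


Host bits = 32 - 23 = 9
Total addresses = 2^9 = 512
Usable = total - 2 (network and broadcast)
Usable hosts: 510


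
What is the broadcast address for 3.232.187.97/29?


Network: 3.232.187.96/29
Host bits = 3
Set all host bits to 1:
Broadcast: 3.232.187.103


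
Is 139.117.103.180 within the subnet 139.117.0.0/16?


Subnet network: 139.117.0.0
Test IP AND mask: 139.117.0.0
Yes, 139.117.103.180 is in 139.117.0.0/16


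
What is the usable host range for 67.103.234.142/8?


Network: 67.0.0.0
Broadcast: 67.255.255.255
First usable = network + 1
Last usable = broadcast - 1
Range: 67.0.0.1 to 67.255.255.254


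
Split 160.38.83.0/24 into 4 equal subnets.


New prefix = 24 + 2 = 26
Each subnet has 64 addresses
  160.38.83.0/26
  160.38.83.64/26
  160.38.83.128/26
  160.38.83.192/26
Subnets: 160.38.83.0/26, 160.38.83.64/26, 160.38.83.128/26, 160.38.83.192/26


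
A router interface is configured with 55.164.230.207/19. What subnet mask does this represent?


/19 means 19 network bits, 13 host bits
Binary: 11111111111111111110000000000000
Mask: 255.255.224.0


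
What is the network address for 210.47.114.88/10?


IP:   11010010.00101111.01110010.01011000
Mask: 11111111.11000000.00000000.00000000
AND operation:
Net:  11010010.00000000.00000000.00000000
Network: 210.0.0.0/10


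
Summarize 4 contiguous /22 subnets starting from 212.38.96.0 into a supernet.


Original prefix: /22
Number of subnets: 4 = 2^2
New prefix = 22 - 2 = 20
Supernet: 212.38.96.0/20


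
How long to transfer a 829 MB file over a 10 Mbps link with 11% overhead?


Effective throughput = 10 * (1 - 11/100) = 8.9 Mbps
File size in Mb = 829 * 8 = 6632 Mb
Time = 6632 / 8.9
Time = 745.1685 seconds


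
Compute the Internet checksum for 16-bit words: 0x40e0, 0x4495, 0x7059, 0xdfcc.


Sum all words (with carry folding):
+ 0x40e0 = 0x40e0
+ 0x4495 = 0x8575
+ 0x7059 = 0xf5ce
+ 0xdfcc = 0xd59b
One's complement: ~0xd59b
Checksum = 0x2a64


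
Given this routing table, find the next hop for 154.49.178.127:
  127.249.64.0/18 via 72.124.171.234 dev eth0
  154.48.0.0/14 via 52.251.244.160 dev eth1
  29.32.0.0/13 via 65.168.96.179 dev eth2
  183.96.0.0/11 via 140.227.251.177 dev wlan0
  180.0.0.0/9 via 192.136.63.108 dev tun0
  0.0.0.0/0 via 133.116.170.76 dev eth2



Longest prefix match for 154.49.178.127:
  /18 127.249.64.0: no
  /14 154.48.0.0: MATCH
  /13 29.32.0.0: no
  /11 183.96.0.0: no
  /9 180.0.0.0: no
  /0 0.0.0.0: MATCH
Selected: next-hop 52.251.244.160 via eth1 (matched /14)


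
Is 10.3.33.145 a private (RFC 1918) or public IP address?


RFC 1918 private ranges:
  10.0.0.0/8 (10.0.0.0 - 10.255.255.255)
  172.16.0.0/12 (172.16.0.0 - 172.31.255.255)
  192.168.0.0/16 (192.168.0.0 - 192.168.255.255)
Private (in 10.0.0.0/8)


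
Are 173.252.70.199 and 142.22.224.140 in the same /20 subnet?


Mask: 255.255.240.0
173.252.70.199 AND mask = 173.252.64.0
142.22.224.140 AND mask = 142.22.224.0
No, different subnets (173.252.64.0 vs 142.22.224.0)


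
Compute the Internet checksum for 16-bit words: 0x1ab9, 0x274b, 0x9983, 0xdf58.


Sum all words (with carry folding):
+ 0x1ab9 = 0x1ab9
+ 0x274b = 0x4204
+ 0x9983 = 0xdb87
+ 0xdf58 = 0xbae0
One's complement: ~0xbae0
Checksum = 0x451f


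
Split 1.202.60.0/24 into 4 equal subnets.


New prefix = 24 + 2 = 26
Each subnet has 64 addresses
  1.202.60.0/26
  1.202.60.64/26
  1.202.60.128/26
  1.202.60.192/26
Subnets: 1.202.60.0/26, 1.202.60.64/26, 1.202.60.128/26, 1.202.60.192/26


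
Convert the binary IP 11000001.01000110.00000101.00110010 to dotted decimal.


11000001 = 193
01000110 = 70
00000101 = 5
00110010 = 50
IP: 193.70.5.50


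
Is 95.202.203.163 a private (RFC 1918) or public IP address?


RFC 1918 private ranges:
  10.0.0.0/8 (10.0.0.0 - 10.255.255.255)
  172.16.0.0/12 (172.16.0.0 - 172.31.255.255)
  192.168.0.0/16 (192.168.0.0 - 192.168.255.255)
Public (not in any RFC 1918 range)


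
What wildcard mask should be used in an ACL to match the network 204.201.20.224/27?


Subnet mask: 255.255.255.224
Wildcard = 255.255.255.255 - subnet mask
255 - 255 = 0
255 - 255 = 0
255 - 255 = 0
255 - 224 = 31
Wildcard: 0.0.0.31


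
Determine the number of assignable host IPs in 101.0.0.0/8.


Host bits = 32 - 8 = 24
Total addresses = 2^24 = 16777216
Usable = total - 2 (network and broadcast)
Usable hosts: 16777214


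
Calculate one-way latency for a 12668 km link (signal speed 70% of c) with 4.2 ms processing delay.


Speed = 0.7 * 3e5 km/s = 210000 km/s
Propagation delay = 12668 / 210000 = 0.0603 s = 60.3238 ms
Processing delay = 4.2 ms
Total one-way latency = 64.5238 ms


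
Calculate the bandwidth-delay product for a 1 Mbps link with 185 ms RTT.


BDP = bandwidth * RTT
= 1 Mbps * 185 ms
= 1 * 1e6 * 185 / 1000 bits
= 185000 bits
= 23125 bytes
= 22.583 KB
BDP = 185000 bits (23125 bytes)


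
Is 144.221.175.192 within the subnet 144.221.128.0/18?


Subnet network: 144.221.128.0
Test IP AND mask: 144.221.128.0
Yes, 144.221.175.192 is in 144.221.128.0/18


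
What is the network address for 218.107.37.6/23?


IP:   11011010.01101011.00100101.00000110
Mask: 11111111.11111111.11111110.00000000
AND operation:
Net:  11011010.01101011.00100100.00000000
Network: 218.107.36.0/23


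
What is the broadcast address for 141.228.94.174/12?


Network: 141.224.0.0/12
Host bits = 20
Set all host bits to 1:
Broadcast: 141.239.255.255


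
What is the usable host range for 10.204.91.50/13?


Network: 10.200.0.0
Broadcast: 10.207.255.255
First usable = network + 1
Last usable = broadcast - 1
Range: 10.200.0.1 to 10.207.255.254


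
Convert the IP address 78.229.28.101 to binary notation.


78 = 01001110
229 = 11100101
28 = 00011100
101 = 01100101
Binary: 01001110.11100101.00011100.01100101


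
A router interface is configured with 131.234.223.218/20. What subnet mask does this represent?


/20 means 20 network bits, 12 host bits
Binary: 11111111111111111111000000000000
Mask: 255.255.240.0


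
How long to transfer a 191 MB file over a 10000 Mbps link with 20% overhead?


Effective throughput = 10000 * (1 - 20/100) = 8000 Mbps
File size in Mb = 191 * 8 = 1528 Mb
Time = 1528 / 8000
Time = 0.191 seconds


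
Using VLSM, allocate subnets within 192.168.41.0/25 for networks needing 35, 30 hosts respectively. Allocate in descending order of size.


35 hosts -> /26 (62 usable): 192.168.41.0/26
30 hosts -> /27 (30 usable): 192.168.41.64/27
Allocation: 192.168.41.0/26 (35 hosts, 62 usable); 192.168.41.64/27 (30 hosts, 30 usable)


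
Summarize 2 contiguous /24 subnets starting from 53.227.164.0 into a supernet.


Original prefix: /24
Number of subnets: 2 = 2^1
New prefix = 24 - 1 = 23
Supernet: 53.227.164.0/23


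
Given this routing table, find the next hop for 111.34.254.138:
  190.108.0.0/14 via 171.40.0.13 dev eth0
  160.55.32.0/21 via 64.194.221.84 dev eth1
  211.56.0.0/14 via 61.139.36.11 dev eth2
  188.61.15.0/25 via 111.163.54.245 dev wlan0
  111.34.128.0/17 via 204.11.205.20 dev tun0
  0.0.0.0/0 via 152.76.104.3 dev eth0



Longest prefix match for 111.34.254.138:
  /14 190.108.0.0: no
  /21 160.55.32.0: no
  /14 211.56.0.0: no
  /25 188.61.15.0: no
  /17 111.34.128.0: MATCH
  /0 0.0.0.0: MATCH
Selected: next-hop 204.11.205.20 via tun0 (matched /17)


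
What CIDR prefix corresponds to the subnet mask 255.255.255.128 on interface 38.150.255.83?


Binary: 11111111.11111111.11111111.10000000
Count leading 1s
Prefix: /25


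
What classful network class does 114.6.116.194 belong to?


First octet: 114
Binary: 01110010
0xxxxxxx -> Class A (1-126)
Class A, default mask 255.0.0.0 (/8)


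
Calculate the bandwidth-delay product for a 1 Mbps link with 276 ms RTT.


BDP = bandwidth * RTT
= 1 Mbps * 276 ms
= 1 * 1e6 * 276 / 1000 bits
= 276000 bits
= 34500 bytes
= 33.6914 KB
BDP = 276000 bits (34500 bytes)


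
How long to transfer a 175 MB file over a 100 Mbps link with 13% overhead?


Effective throughput = 100 * (1 - 13/100) = 87 Mbps
File size in Mb = 175 * 8 = 1400 Mb
Time = 1400 / 87
Time = 16.092 seconds


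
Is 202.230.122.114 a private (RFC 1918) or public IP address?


RFC 1918 private ranges:
  10.0.0.0/8 (10.0.0.0 - 10.255.255.255)
  172.16.0.0/12 (172.16.0.0 - 172.31.255.255)
  192.168.0.0/16 (192.168.0.0 - 192.168.255.255)
Public (not in any RFC 1918 range)


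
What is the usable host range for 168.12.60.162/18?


Network: 168.12.0.0
Broadcast: 168.12.63.255
First usable = network + 1
Last usable = broadcast - 1
Range: 168.12.0.1 to 168.12.63.254


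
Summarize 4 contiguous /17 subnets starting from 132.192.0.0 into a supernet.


Original prefix: /17
Number of subnets: 4 = 2^2
New prefix = 17 - 2 = 15
Supernet: 132.192.0.0/15


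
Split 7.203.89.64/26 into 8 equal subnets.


New prefix = 26 + 3 = 29
Each subnet has 8 addresses
  7.203.89.64/29
  7.203.89.72/29
  7.203.89.80/29
  7.203.89.88/29
  7.203.89.96/29
  7.203.89.104/29
  7.203.89.112/29
  7.203.89.120/29
Subnets: 7.203.89.64/29, 7.203.89.72/29, 7.203.89.80/29, 7.203.89.88/29, 7.203.89.96/29, 7.203.89.104/29, 7.203.89.112/29, 7.203.89.120/29


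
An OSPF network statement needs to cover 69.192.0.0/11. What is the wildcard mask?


Subnet mask: 255.224.0.0
Wildcard = 255.255.255.255 - subnet mask
255 - 255 = 0
255 - 224 = 31
255 - 0 = 255
255 - 0 = 255
Wildcard: 0.31.255.255


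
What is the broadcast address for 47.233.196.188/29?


Network: 47.233.196.184/29
Host bits = 3
Set all host bits to 1:
Broadcast: 47.233.196.191


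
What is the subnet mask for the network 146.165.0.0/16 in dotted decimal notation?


/16 means 16 network bits, 16 host bits
Binary: 11111111111111110000000000000000
Mask: 255.255.0.0


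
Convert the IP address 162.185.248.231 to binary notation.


162 = 10100010
185 = 10111001
248 = 11111000
231 = 11100111
Binary: 10100010.10111001.11111000.11100111


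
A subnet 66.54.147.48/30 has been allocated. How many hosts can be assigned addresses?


Host bits = 32 - 30 = 2
Total addresses = 2^2 = 4
Usable = total - 2 (network and broadcast)
Usable hosts: 2


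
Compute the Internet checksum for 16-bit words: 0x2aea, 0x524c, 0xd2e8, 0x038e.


Sum all words (with carry folding):
+ 0x2aea = 0x2aea
+ 0x524c = 0x7d36
+ 0xd2e8 = 0x501f
+ 0x038e = 0x53ad
One's complement: ~0x53ad
Checksum = 0xac52


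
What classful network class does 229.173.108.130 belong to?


First octet: 229
Binary: 11100101
1110xxxx -> Class D (224-239)
Class D (multicast), default mask N/A


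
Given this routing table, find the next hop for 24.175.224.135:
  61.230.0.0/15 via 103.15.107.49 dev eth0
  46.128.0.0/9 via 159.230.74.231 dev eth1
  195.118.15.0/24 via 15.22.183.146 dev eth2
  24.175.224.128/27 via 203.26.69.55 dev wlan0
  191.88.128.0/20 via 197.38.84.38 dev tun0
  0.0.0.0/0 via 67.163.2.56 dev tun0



Longest prefix match for 24.175.224.135:
  /15 61.230.0.0: no
  /9 46.128.0.0: no
  /24 195.118.15.0: no
  /27 24.175.224.128: MATCH
  /20 191.88.128.0: no
  /0 0.0.0.0: MATCH
Selected: next-hop 203.26.69.55 via wlan0 (matched /27)


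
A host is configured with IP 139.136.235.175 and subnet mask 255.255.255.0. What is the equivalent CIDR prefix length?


Binary: 11111111.11111111.11111111.00000000
Count leading 1s
Prefix: /24


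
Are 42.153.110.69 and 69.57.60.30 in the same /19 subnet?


Mask: 255.255.224.0
42.153.110.69 AND mask = 42.153.96.0
69.57.60.30 AND mask = 69.57.32.0
No, different subnets (42.153.96.0 vs 69.57.32.0)


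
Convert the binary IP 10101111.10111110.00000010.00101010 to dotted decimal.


10101111 = 175
10111110 = 190
00000010 = 2
00101010 = 42
IP: 175.190.2.42


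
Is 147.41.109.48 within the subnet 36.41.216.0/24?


Subnet network: 36.41.216.0
Test IP AND mask: 147.41.109.0
No, 147.41.109.48 is not in 36.41.216.0/24


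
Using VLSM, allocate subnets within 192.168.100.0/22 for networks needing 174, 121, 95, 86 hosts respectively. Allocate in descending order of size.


174 hosts -> /24 (254 usable): 192.168.100.0/24
121 hosts -> /25 (126 usable): 192.168.101.0/25
95 hosts -> /25 (126 usable): 192.168.101.128/25
86 hosts -> /25 (126 usable): 192.168.102.0/25
Allocation: 192.168.100.0/24 (174 hosts, 254 usable); 192.168.101.0/25 (121 hosts, 126 usable); 192.168.101.128/25 (95 hosts, 126 usable); 192.168.102.0/25 (86 hosts, 126 usable)


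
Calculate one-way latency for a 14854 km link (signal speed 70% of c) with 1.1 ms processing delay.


Speed = 0.7 * 3e5 km/s = 210000 km/s
Propagation delay = 14854 / 210000 = 0.0707 s = 70.7333 ms
Processing delay = 1.1 ms
Total one-way latency = 71.8333 ms


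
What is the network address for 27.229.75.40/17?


IP:   00011011.11100101.01001011.00101000
Mask: 11111111.11111111.10000000.00000000
AND operation:
Net:  00011011.11100101.00000000.00000000
Network: 27.229.0.0/17


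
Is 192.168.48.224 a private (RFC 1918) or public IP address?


RFC 1918 private ranges:
  10.0.0.0/8 (10.0.0.0 - 10.255.255.255)
  172.16.0.0/12 (172.16.0.0 - 172.31.255.255)
  192.168.0.0/16 (192.168.0.0 - 192.168.255.255)
Private (in 192.168.0.0/16)


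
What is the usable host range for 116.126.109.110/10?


Network: 116.64.0.0
Broadcast: 116.127.255.255
First usable = network + 1
Last usable = broadcast - 1
Range: 116.64.0.1 to 116.127.255.254


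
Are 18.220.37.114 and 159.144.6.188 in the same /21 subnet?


Mask: 255.255.248.0
18.220.37.114 AND mask = 18.220.32.0
159.144.6.188 AND mask = 159.144.0.0
No, different subnets (18.220.32.0 vs 159.144.0.0)


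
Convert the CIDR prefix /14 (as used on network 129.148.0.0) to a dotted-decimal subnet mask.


/14 means 14 network bits, 18 host bits
Binary: 11111111111111000000000000000000
Mask: 255.252.0.0


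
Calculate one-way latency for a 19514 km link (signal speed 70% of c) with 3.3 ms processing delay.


Speed = 0.7 * 3e5 km/s = 210000 km/s
Propagation delay = 19514 / 210000 = 0.0929 s = 92.9238 ms
Processing delay = 3.3 ms
Total one-way latency = 96.2238 ms


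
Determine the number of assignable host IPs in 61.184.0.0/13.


Host bits = 32 - 13 = 19
Total addresses = 2^19 = 524288
Usable = total - 2 (network and broadcast)
Usable hosts: 524286


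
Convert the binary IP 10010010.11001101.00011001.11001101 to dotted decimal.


10010010 = 146
11001101 = 205
00011001 = 25
11001101 = 205
IP: 146.205.25.205


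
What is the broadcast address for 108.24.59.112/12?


Network: 108.16.0.0/12
Host bits = 20
Set all host bits to 1:
Broadcast: 108.31.255.255


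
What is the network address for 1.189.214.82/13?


IP:   00000001.10111101.11010110.01010010
Mask: 11111111.11111000.00000000.00000000
AND operation:
Net:  00000001.10111000.00000000.00000000
Network: 1.184.0.0/13


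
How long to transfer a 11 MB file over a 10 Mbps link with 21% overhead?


Effective throughput = 10 * (1 - 21/100) = 7.9 Mbps
File size in Mb = 11 * 8 = 88 Mb
Time = 88 / 7.9
Time = 11.1392 seconds


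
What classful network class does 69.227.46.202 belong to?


First octet: 69
Binary: 01000101
0xxxxxxx -> Class A (1-126)
Class A, default mask 255.0.0.0 (/8)


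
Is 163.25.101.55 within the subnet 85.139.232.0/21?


Subnet network: 85.139.232.0
Test IP AND mask: 163.25.96.0
No, 163.25.101.55 is not in 85.139.232.0/21


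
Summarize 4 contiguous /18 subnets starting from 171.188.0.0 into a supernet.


Original prefix: /18
Number of subnets: 4 = 2^2
New prefix = 18 - 2 = 16
Supernet: 171.188.0.0/16


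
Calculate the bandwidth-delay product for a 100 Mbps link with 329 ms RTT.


BDP = bandwidth * RTT
= 100 Mbps * 329 ms
= 100 * 1e6 * 329 / 1000 bits
= 32900000 bits
= 4112500 bytes
= 4016.1133 KB
BDP = 32900000 bits (4112500 bytes)


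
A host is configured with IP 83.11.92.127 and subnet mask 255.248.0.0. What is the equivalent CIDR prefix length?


Binary: 11111111.11111000.00000000.00000000
Count leading 1s
Prefix: /13


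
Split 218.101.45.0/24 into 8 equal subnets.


New prefix = 24 + 3 = 27
Each subnet has 32 addresses
  218.101.45.0/27
  218.101.45.32/27
  218.101.45.64/27
  218.101.45.96/27
  218.101.45.128/27
  218.101.45.160/27
  218.101.45.192/27
  218.101.45.224/27
Subnets: 218.101.45.0/27, 218.101.45.32/27, 218.101.45.64/27, 218.101.45.96/27, 218.101.45.128/27, 218.101.45.160/27, 218.101.45.192/27, 218.101.45.224/27


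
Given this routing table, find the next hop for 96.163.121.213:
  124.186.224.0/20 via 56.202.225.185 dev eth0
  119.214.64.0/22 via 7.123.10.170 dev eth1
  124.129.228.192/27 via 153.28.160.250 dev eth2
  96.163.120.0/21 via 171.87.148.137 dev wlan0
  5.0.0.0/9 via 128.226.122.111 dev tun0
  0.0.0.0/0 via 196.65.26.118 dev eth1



Longest prefix match for 96.163.121.213:
  /20 124.186.224.0: no
  /22 119.214.64.0: no
  /27 124.129.228.192: no
  /21 96.163.120.0: MATCH
  /9 5.0.0.0: no
  /0 0.0.0.0: MATCH
Selected: next-hop 171.87.148.137 via wlan0 (matched /21)


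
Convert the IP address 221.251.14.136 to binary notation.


221 = 11011101
251 = 11111011
14 = 00001110
136 = 10001000
Binary: 11011101.11111011.00001110.10001000


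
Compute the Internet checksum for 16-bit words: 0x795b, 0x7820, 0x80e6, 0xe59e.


Sum all words (with carry folding):
+ 0x795b = 0x795b
+ 0x7820 = 0xf17b
+ 0x80e6 = 0x7262
+ 0xe59e = 0x5801
One's complement: ~0x5801
Checksum = 0xa7fe


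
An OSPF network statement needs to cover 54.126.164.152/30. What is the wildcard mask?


Subnet mask: 255.255.255.252
Wildcard = 255.255.255.255 - subnet mask
255 - 255 = 0
255 - 255 = 0
255 - 255 = 0
255 - 252 = 3
Wildcard: 0.0.0.3


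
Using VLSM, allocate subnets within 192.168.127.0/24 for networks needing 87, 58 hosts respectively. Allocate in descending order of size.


87 hosts -> /25 (126 usable): 192.168.127.0/25
58 hosts -> /26 (62 usable): 192.168.127.128/26
Allocation: 192.168.127.0/25 (87 hosts, 126 usable); 192.168.127.128/26 (58 hosts, 62 usable)


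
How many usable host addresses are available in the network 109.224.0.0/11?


Host bits = 32 - 11 = 21
Total addresses = 2^21 = 2097152
Usable = total - 2 (network and broadcast)
Usable hosts: 2097150


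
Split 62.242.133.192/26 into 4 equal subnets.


New prefix = 26 + 2 = 28
Each subnet has 16 addresses
  62.242.133.192/28
  62.242.133.208/28
  62.242.133.224/28
  62.242.133.240/28
Subnets: 62.242.133.192/28, 62.242.133.208/28, 62.242.133.224/28, 62.242.133.240/28


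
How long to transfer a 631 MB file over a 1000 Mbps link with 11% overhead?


Effective throughput = 1000 * (1 - 11/100) = 890 Mbps
File size in Mb = 631 * 8 = 5048 Mb
Time = 5048 / 890
Time = 5.6719 seconds


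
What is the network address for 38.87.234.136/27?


IP:   00100110.01010111.11101010.10001000
Mask: 11111111.11111111.11111111.11100000
AND operation:
Net:  00100110.01010111.11101010.10000000
Network: 38.87.234.128/27


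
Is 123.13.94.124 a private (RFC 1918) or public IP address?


RFC 1918 private ranges:
  10.0.0.0/8 (10.0.0.0 - 10.255.255.255)
  172.16.0.0/12 (172.16.0.0 - 172.31.255.255)
  192.168.0.0/16 (192.168.0.0 - 192.168.255.255)
Public (not in any RFC 1918 range)


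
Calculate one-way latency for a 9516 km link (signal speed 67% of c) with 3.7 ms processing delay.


Speed = 0.67 * 3e5 km/s = 201000 km/s
Propagation delay = 9516 / 201000 = 0.0473 s = 47.3433 ms
Processing delay = 3.7 ms
Total one-way latency = 51.0433 ms


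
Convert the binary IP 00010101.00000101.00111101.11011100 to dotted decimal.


00010101 = 21
00000101 = 5
00111101 = 61
11011100 = 220
IP: 21.5.61.220


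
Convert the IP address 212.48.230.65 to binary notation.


212 = 11010100
48 = 00110000
230 = 11100110
65 = 01000001
Binary: 11010100.00110000.11100110.01000001


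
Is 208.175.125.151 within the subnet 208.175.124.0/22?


Subnet network: 208.175.124.0
Test IP AND mask: 208.175.124.0
Yes, 208.175.125.151 is in 208.175.124.0/22


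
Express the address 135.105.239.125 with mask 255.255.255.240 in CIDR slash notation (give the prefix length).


Binary: 11111111.11111111.11111111.11110000
Count leading 1s
Prefix: /28


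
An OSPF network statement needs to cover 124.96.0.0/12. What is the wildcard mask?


Subnet mask: 255.240.0.0
Wildcard = 255.255.255.255 - subnet mask
255 - 255 = 0
255 - 240 = 15
255 - 0 = 255
255 - 0 = 255
Wildcard: 0.15.255.255


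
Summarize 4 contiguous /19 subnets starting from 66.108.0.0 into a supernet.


Original prefix: /19
Number of subnets: 4 = 2^2
New prefix = 19 - 2 = 17
Supernet: 66.108.0.0/17


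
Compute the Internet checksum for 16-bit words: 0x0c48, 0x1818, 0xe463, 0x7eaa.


Sum all words (with carry folding):
+ 0x0c48 = 0x0c48
+ 0x1818 = 0x2460
+ 0xe463 = 0x08c4
+ 0x7eaa = 0x876e
One's complement: ~0x876e
Checksum = 0x7891


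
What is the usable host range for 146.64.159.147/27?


Network: 146.64.159.128
Broadcast: 146.64.159.159
First usable = network + 1
Last usable = broadcast - 1
Range: 146.64.159.129 to 146.64.159.158


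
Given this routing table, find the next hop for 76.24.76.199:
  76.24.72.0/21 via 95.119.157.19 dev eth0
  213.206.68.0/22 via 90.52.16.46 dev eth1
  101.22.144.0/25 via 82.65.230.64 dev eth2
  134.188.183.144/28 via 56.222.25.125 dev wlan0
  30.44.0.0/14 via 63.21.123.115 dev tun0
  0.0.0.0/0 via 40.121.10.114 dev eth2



Longest prefix match for 76.24.76.199:
  /21 76.24.72.0: MATCH
  /22 213.206.68.0: no
  /25 101.22.144.0: no
  /28 134.188.183.144: no
  /14 30.44.0.0: no
  /0 0.0.0.0: MATCH
Selected: next-hop 95.119.157.19 via eth0 (matched /21)


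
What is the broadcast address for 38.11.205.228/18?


Network: 38.11.192.0/18
Host bits = 14
Set all host bits to 1:
Broadcast: 38.11.255.255


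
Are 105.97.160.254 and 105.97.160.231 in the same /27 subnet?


Mask: 255.255.255.224
105.97.160.254 AND mask = 105.97.160.224
105.97.160.231 AND mask = 105.97.160.224
Yes, same subnet (105.97.160.224)


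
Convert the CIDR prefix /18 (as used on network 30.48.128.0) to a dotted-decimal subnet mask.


/18 means 18 network bits, 14 host bits
Binary: 11111111111111111100000000000000
Mask: 255.255.192.0


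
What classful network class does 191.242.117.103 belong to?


First octet: 191
Binary: 10111111
10xxxxxx -> Class B (128-191)
Class B, default mask 255.255.0.0 (/16)


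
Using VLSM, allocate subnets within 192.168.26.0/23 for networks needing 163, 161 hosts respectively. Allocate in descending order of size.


163 hosts -> /24 (254 usable): 192.168.26.0/24
161 hosts -> /24 (254 usable): 192.168.27.0/24
Allocation: 192.168.26.0/24 (163 hosts, 254 usable); 192.168.27.0/24 (161 hosts, 254 usable)


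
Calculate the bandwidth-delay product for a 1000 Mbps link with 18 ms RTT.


BDP = bandwidth * RTT
= 1000 Mbps * 18 ms
= 1000 * 1e6 * 18 / 1000 bits
= 18000000 bits
= 2250000 bytes
= 2197.2656 KB
BDP = 18000000 bits (2250000 bytes)


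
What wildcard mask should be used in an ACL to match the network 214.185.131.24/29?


Subnet mask: 255.255.255.248
Wildcard = 255.255.255.255 - subnet mask
255 - 255 = 0
255 - 255 = 0
255 - 255 = 0
255 - 248 = 7
Wildcard: 0.0.0.7


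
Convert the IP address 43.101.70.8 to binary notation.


43 = 00101011
101 = 01100101
70 = 01000110
8 = 00001000
Binary: 00101011.01100101.01000110.00001000


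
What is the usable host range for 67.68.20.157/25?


Network: 67.68.20.128
Broadcast: 67.68.20.255
First usable = network + 1
Last usable = broadcast - 1
Range: 67.68.20.129 to 67.68.20.254


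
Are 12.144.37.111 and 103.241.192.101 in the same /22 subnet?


Mask: 255.255.252.0
12.144.37.111 AND mask = 12.144.36.0
103.241.192.101 AND mask = 103.241.192.0
No, different subnets (12.144.36.0 vs 103.241.192.0)


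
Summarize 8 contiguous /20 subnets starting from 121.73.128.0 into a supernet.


Original prefix: /20
Number of subnets: 8 = 2^3
New prefix = 20 - 3 = 17
Supernet: 121.73.128.0/17


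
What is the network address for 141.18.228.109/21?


IP:   10001101.00010010.11100100.01101101
Mask: 11111111.11111111.11111000.00000000
AND operation:
Net:  10001101.00010010.11100000.00000000
Network: 141.18.224.0/21


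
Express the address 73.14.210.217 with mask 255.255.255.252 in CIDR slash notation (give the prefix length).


Binary: 11111111.11111111.11111111.11111100
Count leading 1s
Prefix: /30


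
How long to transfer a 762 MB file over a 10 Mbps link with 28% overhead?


Effective throughput = 10 * (1 - 28/100) = 7.2 Mbps
File size in Mb = 762 * 8 = 6096 Mb
Time = 6096 / 7.2
Time = 846.6667 seconds


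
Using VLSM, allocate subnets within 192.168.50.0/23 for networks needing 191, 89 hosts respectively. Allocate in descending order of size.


191 hosts -> /24 (254 usable): 192.168.50.0/24
89 hosts -> /25 (126 usable): 192.168.51.0/25
Allocation: 192.168.50.0/24 (191 hosts, 254 usable); 192.168.51.0/25 (89 hosts, 126 usable)


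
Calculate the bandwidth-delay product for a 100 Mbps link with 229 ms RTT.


BDP = bandwidth * RTT
= 100 Mbps * 229 ms
= 100 * 1e6 * 229 / 1000 bits
= 22900000 bits
= 2862500 bytes
= 2795.4102 KB
BDP = 22900000 bits (2862500 bytes)


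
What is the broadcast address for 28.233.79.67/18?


Network: 28.233.64.0/18
Host bits = 14
Set all host bits to 1:
Broadcast: 28.233.127.255


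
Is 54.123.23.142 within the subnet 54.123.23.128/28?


Subnet network: 54.123.23.128
Test IP AND mask: 54.123.23.128
Yes, 54.123.23.142 is in 54.123.23.128/28


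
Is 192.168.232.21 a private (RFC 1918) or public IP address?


RFC 1918 private ranges:
  10.0.0.0/8 (10.0.0.0 - 10.255.255.255)
  172.16.0.0/12 (172.16.0.0 - 172.31.255.255)
  192.168.0.0/16 (192.168.0.0 - 192.168.255.255)
Private (in 192.168.0.0/16)


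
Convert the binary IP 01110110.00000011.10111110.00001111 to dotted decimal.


01110110 = 118
00000011 = 3
10111110 = 190
00001111 = 15
IP: 118.3.190.15


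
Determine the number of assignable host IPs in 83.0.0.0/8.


Host bits = 32 - 8 = 24
Total addresses = 2^24 = 16777216
Usable = total - 2 (network and broadcast)
Usable hosts: 16777214


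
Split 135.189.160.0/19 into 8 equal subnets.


New prefix = 19 + 3 = 22
Each subnet has 1024 addresses
  135.189.160.0/22
  135.189.164.0/22
  135.189.168.0/22
  135.189.172.0/22
  135.189.176.0/22
  135.189.180.0/22
  135.189.184.0/22
  135.189.188.0/22
Subnets: 135.189.160.0/22, 135.189.164.0/22, 135.189.168.0/22, 135.189.172.0/22, 135.189.176.0/22, 135.189.180.0/22, 135.189.184.0/22, 135.189.188.0/22


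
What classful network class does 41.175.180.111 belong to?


First octet: 41
Binary: 00101001
0xxxxxxx -> Class A (1-126)
Class A, default mask 255.0.0.0 (/8)


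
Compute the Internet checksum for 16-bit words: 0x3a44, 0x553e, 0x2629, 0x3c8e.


Sum all words (with carry folding):
+ 0x3a44 = 0x3a44
+ 0x553e = 0x8f82
+ 0x2629 = 0xb5ab
+ 0x3c8e = 0xf239
One's complement: ~0xf239
Checksum = 0x0dc6


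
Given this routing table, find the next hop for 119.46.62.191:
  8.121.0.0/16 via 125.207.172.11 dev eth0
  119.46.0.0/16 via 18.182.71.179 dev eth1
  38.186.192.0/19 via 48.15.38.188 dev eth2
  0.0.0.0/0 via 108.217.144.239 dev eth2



Longest prefix match for 119.46.62.191:
  /16 8.121.0.0: no
  /16 119.46.0.0: MATCH
  /19 38.186.192.0: no
  /0 0.0.0.0: MATCH
Selected: next-hop 18.182.71.179 via eth1 (matched /16)


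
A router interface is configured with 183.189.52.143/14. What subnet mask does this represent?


/14 means 14 network bits, 18 host bits
Binary: 11111111111111000000000000000000
Mask: 255.252.0.0


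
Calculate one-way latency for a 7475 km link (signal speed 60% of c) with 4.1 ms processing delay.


Speed = 0.6 * 3e5 km/s = 180000 km/s
Propagation delay = 7475 / 180000 = 0.0415 s = 41.5278 ms
Processing delay = 4.1 ms
Total one-way latency = 45.6278 ms


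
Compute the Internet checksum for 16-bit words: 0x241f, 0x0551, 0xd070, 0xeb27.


Sum all words (with carry folding):
+ 0x241f = 0x241f
+ 0x0551 = 0x2970
+ 0xd070 = 0xf9e0
+ 0xeb27 = 0xe508
One's complement: ~0xe508
Checksum = 0x1af7


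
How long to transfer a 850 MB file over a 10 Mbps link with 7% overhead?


Effective throughput = 10 * (1 - 7/100) = 9.3 Mbps
File size in Mb = 850 * 8 = 6800 Mb
Time = 6800 / 9.3
Time = 731.1828 seconds


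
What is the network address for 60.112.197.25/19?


IP:   00111100.01110000.11000101.00011001
Mask: 11111111.11111111.11100000.00000000
AND operation:
Net:  00111100.01110000.11000000.00000000
Network: 60.112.192.0/19


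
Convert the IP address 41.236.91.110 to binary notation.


41 = 00101001
236 = 11101100
91 = 01011011
110 = 01101110
Binary: 00101001.11101100.01011011.01101110


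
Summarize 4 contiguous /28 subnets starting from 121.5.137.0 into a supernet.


Original prefix: /28
Number of subnets: 4 = 2^2
New prefix = 28 - 2 = 26
Supernet: 121.5.137.0/26


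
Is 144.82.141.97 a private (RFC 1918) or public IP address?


RFC 1918 private ranges:
  10.0.0.0/8 (10.0.0.0 - 10.255.255.255)
  172.16.0.0/12 (172.16.0.0 - 172.31.255.255)
  192.168.0.0/16 (192.168.0.0 - 192.168.255.255)
Public (not in any RFC 1918 range)


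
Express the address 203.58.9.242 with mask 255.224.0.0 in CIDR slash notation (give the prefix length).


Binary: 11111111.11100000.00000000.00000000
Count leading 1s
Prefix: /11


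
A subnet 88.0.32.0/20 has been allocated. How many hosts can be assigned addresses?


Host bits = 32 - 20 = 12
Total addresses = 2^12 = 4096
Usable = total - 2 (network and broadcast)
Usable hosts: 4094


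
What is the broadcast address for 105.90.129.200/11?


Network: 105.64.0.0/11
Host bits = 21
Set all host bits to 1:
Broadcast: 105.95.255.255


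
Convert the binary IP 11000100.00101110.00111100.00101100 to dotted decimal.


11000100 = 196
00101110 = 46
00111100 = 60
00101100 = 44
IP: 196.46.60.44


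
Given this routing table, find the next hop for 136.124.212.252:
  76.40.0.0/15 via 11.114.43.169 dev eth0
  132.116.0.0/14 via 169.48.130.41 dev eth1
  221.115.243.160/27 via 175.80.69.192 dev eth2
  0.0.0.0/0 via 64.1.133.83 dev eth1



Longest prefix match for 136.124.212.252:
  /15 76.40.0.0: no
  /14 132.116.0.0: no
  /27 221.115.243.160: no
  /0 0.0.0.0: MATCH
Selected: next-hop 64.1.133.83 via eth1 (matched /0)


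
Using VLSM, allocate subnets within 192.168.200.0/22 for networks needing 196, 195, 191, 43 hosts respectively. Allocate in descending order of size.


196 hosts -> /24 (254 usable): 192.168.200.0/24
195 hosts -> /24 (254 usable): 192.168.201.0/24
191 hosts -> /24 (254 usable): 192.168.202.0/24
43 hosts -> /26 (62 usable): 192.168.203.0/26
Allocation: 192.168.200.0/24 (196 hosts, 254 usable); 192.168.201.0/24 (195 hosts, 254 usable); 192.168.202.0/24 (191 hosts, 254 usable); 192.168.203.0/26 (43 hosts, 62 usable)


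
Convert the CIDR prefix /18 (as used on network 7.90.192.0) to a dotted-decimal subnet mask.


/18 means 18 network bits, 14 host bits
Binary: 11111111111111111100000000000000
Mask: 255.255.192.0


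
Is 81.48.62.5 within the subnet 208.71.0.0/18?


Subnet network: 208.71.0.0
Test IP AND mask: 81.48.0.0
No, 81.48.62.5 is not in 208.71.0.0/18


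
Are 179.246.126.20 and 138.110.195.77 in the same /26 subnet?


Mask: 255.255.255.192
179.246.126.20 AND mask = 179.246.126.0
138.110.195.77 AND mask = 138.110.195.64
No, different subnets (179.246.126.0 vs 138.110.195.64)


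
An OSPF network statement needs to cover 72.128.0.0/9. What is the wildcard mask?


Subnet mask: 255.128.0.0
Wildcard = 255.255.255.255 - subnet mask
255 - 255 = 0
255 - 128 = 127
255 - 0 = 255
255 - 0 = 255
Wildcard: 0.127.255.255


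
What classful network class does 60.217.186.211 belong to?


First octet: 60
Binary: 00111100
0xxxxxxx -> Class A (1-126)
Class A, default mask 255.0.0.0 (/8)


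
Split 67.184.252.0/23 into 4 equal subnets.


New prefix = 23 + 2 = 25
Each subnet has 128 addresses
  67.184.252.0/25
  67.184.252.128/25
  67.184.253.0/25
  67.184.253.128/25
Subnets: 67.184.252.0/25, 67.184.252.128/25, 67.184.253.0/25, 67.184.253.128/25


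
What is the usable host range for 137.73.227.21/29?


Network: 137.73.227.16
Broadcast: 137.73.227.23
First usable = network + 1
Last usable = broadcast - 1
Range: 137.73.227.17 to 137.73.227.22


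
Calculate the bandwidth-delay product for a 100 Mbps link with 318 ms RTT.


BDP = bandwidth * RTT
= 100 Mbps * 318 ms
= 100 * 1e6 * 318 / 1000 bits
= 31800000 bits
= 3975000 bytes
= 3881.8359 KB
BDP = 31800000 bits (3975000 bytes)


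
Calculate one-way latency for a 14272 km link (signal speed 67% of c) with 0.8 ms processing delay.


Speed = 0.67 * 3e5 km/s = 201000 km/s
Propagation delay = 14272 / 201000 = 0.071 s = 71.005 ms
Processing delay = 0.8 ms
Total one-way latency = 71.805 ms


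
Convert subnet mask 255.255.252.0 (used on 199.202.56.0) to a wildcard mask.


Subnet mask: 255.255.252.0
Wildcard = 255.255.255.255 - subnet mask
255 - 255 = 0
255 - 255 = 0
255 - 252 = 3
255 - 0 = 255
Wildcard: 0.0.3.255


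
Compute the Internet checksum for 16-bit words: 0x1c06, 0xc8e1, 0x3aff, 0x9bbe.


Sum all words (with carry folding):
+ 0x1c06 = 0x1c06
+ 0xc8e1 = 0xe4e7
+ 0x3aff = 0x1fe7
+ 0x9bbe = 0xbba5
One's complement: ~0xbba5
Checksum = 0x445a
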